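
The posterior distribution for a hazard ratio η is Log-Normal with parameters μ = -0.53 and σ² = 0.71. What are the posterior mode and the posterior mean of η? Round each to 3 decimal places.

MAP = 0.289; posterior mean = 0.839

Mode = exp(μ − σ²) = exp(-1.24) = 0.289.
Mean = exp(μ + σ²/2) = exp(-0.175) = 0.839.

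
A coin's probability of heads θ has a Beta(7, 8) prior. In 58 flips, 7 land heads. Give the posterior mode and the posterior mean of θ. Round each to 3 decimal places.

MAP: 0.183. Posterior mean: 0.192.

Posterior: Beta(7+7, 8+51) = Beta(14, 59).
Mode = (14−1)/(14+59−2) = 13/71 = 0.183.
Mean = 14/(14+59) = 14/73 = 0.192.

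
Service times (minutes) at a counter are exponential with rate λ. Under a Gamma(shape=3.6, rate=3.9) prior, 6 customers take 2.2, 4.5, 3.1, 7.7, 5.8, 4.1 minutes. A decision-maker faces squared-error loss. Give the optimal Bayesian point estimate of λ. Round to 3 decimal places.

0.307

Σ times = 27.4. Posterior: Gamma(shape = 3.6+6 = 9.6, rate = 3.9+27.4 = 31.3).
Mode = (α−1)/β = 8.6/31.3 = 0.275.
Mean = α/β = 9.6/31.3 = 0.307.
Squared-error loss ⇒ the optimal estimator is the posterior mean.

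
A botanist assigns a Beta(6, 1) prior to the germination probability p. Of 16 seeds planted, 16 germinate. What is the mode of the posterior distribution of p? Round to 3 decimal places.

Posterior: Beta(6+16, 1+0) = Beta(22, 1).
Since β = 1 ≤ 1 and α > 1, the Beta density is monotone increasing on [0,1]; the mode is at 1.
Mean = 22/(22+1) = 0.957.
This is the posterior mode — the MAP estimate.

1.000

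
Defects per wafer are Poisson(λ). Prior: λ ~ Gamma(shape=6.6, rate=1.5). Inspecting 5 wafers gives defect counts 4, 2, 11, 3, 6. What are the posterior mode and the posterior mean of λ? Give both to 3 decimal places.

MAP: 4.862. Posterior mean: 5.015.

Σ counts = 26. Posterior: Gamma(shape = 6.6+26 = 32.6, rate = 1.5+5 = 6.5).
Mode = (α−1)/β = 31.6/6.5 = 4.862.
Mean = α/β = 32.6/6.5 = 5.015.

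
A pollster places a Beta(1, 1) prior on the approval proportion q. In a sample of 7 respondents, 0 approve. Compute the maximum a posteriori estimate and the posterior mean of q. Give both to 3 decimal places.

maximum a posteriori estimate = 0.000, posterior mean = 0.111

Posterior: Beta(1+0, 1+7) = Beta(1, 8).
Since α = 1 ≤ 1 and β > 1, the Beta density is monotone decreasing on [0,1]; the mode is at 0.
Mean = 1/(1+8) = 0.111.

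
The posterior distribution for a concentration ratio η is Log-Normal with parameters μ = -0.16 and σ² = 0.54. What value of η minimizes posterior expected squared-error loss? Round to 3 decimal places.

1.116

Mode = exp(μ − σ²) = exp(-0.70) = 0.497.
Mean = exp(μ + σ²/2) = exp(0.110) = 1.116.
Squared-error loss ⇒ the optimal estimator is the posterior mean.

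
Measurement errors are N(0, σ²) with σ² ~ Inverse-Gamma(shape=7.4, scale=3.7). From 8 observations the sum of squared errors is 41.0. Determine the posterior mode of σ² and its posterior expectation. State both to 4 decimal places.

MAP: 1.9516. Posterior mean: 2.3269.

Posterior: Inverse-Gamma(shape = 7.4+8/2 = 11.4, scale = 3.7+41.0/2 = 24.2).
Mode = β/(α+1) = 24.2/12.4 = 1.9516.
Mean = β/(α−1) = 24.2/10.4 = 2.3269.
Mean > mode: the posterior has a right tail.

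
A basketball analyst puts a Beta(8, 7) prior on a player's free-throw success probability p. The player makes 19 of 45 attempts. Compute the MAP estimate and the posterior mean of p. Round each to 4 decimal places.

MAP estimate = 0.4483, posterior mean = 0.4500

Posterior: Beta(8+19, 7+26) = Beta(27, 33).
Mode = (27−1)/(27+33−2) = 26/58 = 0.4483.
Mean = 27/(27+33) = 27/60 = 0.4500.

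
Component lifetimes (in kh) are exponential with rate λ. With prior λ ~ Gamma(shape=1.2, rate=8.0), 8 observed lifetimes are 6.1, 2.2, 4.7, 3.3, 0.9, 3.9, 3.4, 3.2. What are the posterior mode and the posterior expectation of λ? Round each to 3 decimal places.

Σ times = 27.7. Posterior: Gamma(shape = 1.2+8 = 9.2, rate = 8.0+27.7 = 35.7).
Mode = (α−1)/β = 8.2/35.7 = 0.230.
Mean = α/β = 9.2/35.7 = 0.258.
Mean > mode: the posterior has a right tail.

MAP: 0.230. Posterior mean: 0.258.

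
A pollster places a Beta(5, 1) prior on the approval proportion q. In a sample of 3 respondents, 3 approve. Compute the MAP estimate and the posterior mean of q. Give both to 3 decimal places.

MAP = 1.000; posterior mean = 0.889

Posterior: Beta(5+3, 1+0) = Beta(8, 1).
Since β = 1 ≤ 1 and α > 1, the Beta density is monotone increasing on [0,1]; the mode is at 1.
Mean = 8/(8+1) = 0.889.
Left-skewed posterior ⇒ mean < mode.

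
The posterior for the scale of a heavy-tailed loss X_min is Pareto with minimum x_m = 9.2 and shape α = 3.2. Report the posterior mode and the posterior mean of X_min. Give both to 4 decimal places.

The Pareto density is strictly decreasing on [x_m, ∞), so the mode is x_m = 9.2000.
Mean = α·x_m/(α−1) = 3.2·9.2/2.2 = 13.3818.
The mean is pulled above the mode by the posterior's right skew.

MAP: 9.2000. Posterior mean: 13.3818.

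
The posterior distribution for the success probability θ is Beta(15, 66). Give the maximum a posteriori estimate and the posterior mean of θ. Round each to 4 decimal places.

Mode = (15−1)/(15+66−2) = 14/79 = 0.1772.
Mean = 15/(15+66) = 15/81 = 0.1852.

MAP = 0.1772; posterior mean = 0.1852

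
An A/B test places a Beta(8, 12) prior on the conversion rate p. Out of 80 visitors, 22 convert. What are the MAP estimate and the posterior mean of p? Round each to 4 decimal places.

Posterior: Beta(8+22, 12+58) = Beta(30, 70).
Mode = (30−1)/(30+70−2) = 29/98 = 0.2959.
Mean = 30/(30+70) = 30/100 = 0.3000.

p_MAP = 0.2959, E[p|data] = 0.3000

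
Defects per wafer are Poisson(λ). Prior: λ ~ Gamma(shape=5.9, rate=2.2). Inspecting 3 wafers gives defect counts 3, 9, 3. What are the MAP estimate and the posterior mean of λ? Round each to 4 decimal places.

λ_MAP = 3.8269, E[λ|data] = 4.0192

Σ counts = 15. Posterior: Gamma(shape = 5.9+15 = 20.9, rate = 2.2+3 = 5.2).
Mode = (α−1)/β = 19.9/5.2 = 3.8269.
Mean = α/β = 20.9/5.2 = 4.0192.
The mean is pulled above the mode by the posterior's right skew.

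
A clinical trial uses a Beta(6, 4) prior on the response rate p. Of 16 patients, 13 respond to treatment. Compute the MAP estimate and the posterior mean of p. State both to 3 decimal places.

MAP = 0.750; posterior mean = 0.731

Posterior: Beta(6+13, 4+3) = Beta(19, 7).
Mode = (19−1)/(19+7−2) = 18/24 = 0.750.
Mean = 19/(19+7) = 19/26 = 0.731.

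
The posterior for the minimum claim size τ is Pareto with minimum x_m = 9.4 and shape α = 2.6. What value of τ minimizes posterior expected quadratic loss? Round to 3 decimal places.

15.275

The Pareto density is strictly decreasing on [x_m, ∞), so the mode is x_m = 9.400.
Mean = α·x_m/(α−1) = 2.6·9.4/1.6 = 15.275.
Quadratic loss ⇒ the optimal estimator is the posterior mean.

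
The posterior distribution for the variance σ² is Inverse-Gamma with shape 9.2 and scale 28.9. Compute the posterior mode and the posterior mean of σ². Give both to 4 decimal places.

Mode = β/(α+1) = 28.9/10.2 = 2.8333.
Mean = β/(α−1) = 28.9/8.2 = 3.5244.

MAP = 2.8333, posterior mean = 3.5244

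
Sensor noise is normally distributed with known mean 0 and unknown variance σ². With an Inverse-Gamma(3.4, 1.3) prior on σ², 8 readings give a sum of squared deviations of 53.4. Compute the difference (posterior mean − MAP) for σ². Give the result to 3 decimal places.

Posterior: Inverse-Gamma(shape = 3.4+8/2 = 7.4, scale = 1.3+53.4/2 = 28.0).
Mode = β/(α+1) = 28.0/8.4 = 3.333.
Mean = β/(α−1) = 28.0/6.4 = 4.375.
Difference = 4.375 − 3.333 = 1.042.
Right-skewed posterior ⇒ mode < mean.

1.042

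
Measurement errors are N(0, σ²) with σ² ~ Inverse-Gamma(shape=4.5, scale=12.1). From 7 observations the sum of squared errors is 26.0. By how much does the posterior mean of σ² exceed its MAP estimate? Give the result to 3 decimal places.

Posterior: Inverse-Gamma(shape = 4.5+7/2 = 8.0, scale = 12.1+26.0/2 = 25.1).
Mode = β/(α+1) = 25.1/9.0 = 2.789.
Mean = β/(α−1) = 25.1/7.0 = 3.586.
Difference = 3.586 − 2.789 = 0.797.

0.797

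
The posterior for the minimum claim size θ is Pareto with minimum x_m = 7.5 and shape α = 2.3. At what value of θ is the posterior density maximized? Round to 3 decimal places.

The Pareto density is strictly decreasing on [x_m, ∞), so the mode is x_m = 7.500.
Mean = α·x_m/(α−1) = 2.3·7.5/1.3 = 13.269.
This is the posterior mode — the MAP estimate.

7.500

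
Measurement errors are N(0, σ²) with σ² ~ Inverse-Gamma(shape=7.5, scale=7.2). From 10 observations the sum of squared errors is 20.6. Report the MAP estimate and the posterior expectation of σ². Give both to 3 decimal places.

MAP estimate = 1.296, posterior expectation = 1.522

Posterior: Inverse-Gamma(shape = 7.5+10/2 = 12.5, scale = 7.2+20.6/2 = 17.5).
Mode = β/(α+1) = 17.5/13.5 = 1.296.
Mean = β/(α−1) = 17.5/11.5 = 1.522.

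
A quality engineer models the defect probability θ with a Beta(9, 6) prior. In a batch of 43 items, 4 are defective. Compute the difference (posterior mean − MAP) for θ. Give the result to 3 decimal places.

0.010

Posterior: Beta(9+4, 6+39) = Beta(13, 45).
Mode = (13−1)/(13+45−2) = 12/56 = 0.214.
Mean = 13/(13+45) = 13/58 = 0.224.
Difference = 0.224 − 0.214 = 0.010.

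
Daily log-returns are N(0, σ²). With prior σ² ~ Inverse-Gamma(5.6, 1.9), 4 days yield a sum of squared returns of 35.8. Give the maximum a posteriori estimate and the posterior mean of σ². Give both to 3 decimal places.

MAP = 2.302, posterior mean = 3.000

Posterior: Inverse-Gamma(shape = 5.6+4/2 = 7.6, scale = 1.9+35.8/2 = 19.8).
Mode = β/(α+1) = 19.8/8.6 = 2.302.
Mean = β/(α−1) = 19.8/6.6 = 3.000.
The posterior is right-skewed, so the mean exceeds the mode.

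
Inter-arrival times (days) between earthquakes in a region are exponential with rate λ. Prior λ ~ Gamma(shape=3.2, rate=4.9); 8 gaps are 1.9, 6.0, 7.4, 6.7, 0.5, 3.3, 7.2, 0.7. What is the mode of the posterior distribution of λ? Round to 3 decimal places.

Σ times = 33.7. Posterior: Gamma(shape = 3.2+8 = 11.2, rate = 4.9+33.7 = 38.6).
Mode = (α−1)/β = 10.2/38.6 = 0.264.
Mean = α/β = 11.2/38.6 = 0.290.
This is the posterior mode — the MAP estimate.

0.264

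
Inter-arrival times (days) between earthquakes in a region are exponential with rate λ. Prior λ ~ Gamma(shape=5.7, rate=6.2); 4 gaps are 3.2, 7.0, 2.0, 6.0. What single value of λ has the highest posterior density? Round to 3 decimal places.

0.357

Σ times = 18.2. Posterior: Gamma(shape = 5.7+4 = 9.7, rate = 6.2+18.2 = 24.4).
Mode = (α−1)/β = 8.7/24.4 = 0.357.
Mean = α/β = 9.7/24.4 = 0.398.
This is the posterior mode — the MAP estimate.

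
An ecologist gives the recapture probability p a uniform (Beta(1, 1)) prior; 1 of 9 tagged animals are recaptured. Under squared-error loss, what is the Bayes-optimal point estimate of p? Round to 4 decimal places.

Posterior: Beta(1+1, 1+8) = Beta(2, 9).
Mode = (2−1)/(2+9−2) = 1/9 = 0.1111.
Mean = 2/(2+9) = 2/11 = 0.1818.
Squared-error loss ⇒ the optimal estimator is the posterior mean.

0.1818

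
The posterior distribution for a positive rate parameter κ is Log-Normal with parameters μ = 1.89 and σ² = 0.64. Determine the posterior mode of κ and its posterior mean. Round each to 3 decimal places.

MAP: 3.490. Posterior mean: 9.116.

Mode = exp(μ − σ²) = exp(1.25) = 3.490.
Mean = exp(μ + σ²/2) = exp(2.210) = 9.116.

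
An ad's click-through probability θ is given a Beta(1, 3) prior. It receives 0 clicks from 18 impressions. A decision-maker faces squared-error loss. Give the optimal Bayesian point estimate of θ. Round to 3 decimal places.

Posterior: Beta(1+0, 3+18) = Beta(1, 21).
Since α = 1 ≤ 1 and β > 1, the Beta density is monotone decreasing on [0,1]; the mode is at 0.
Mean = 1/(1+21) = 0.045.
Squared-error loss ⇒ the optimal estimator is the posterior mean.

0.045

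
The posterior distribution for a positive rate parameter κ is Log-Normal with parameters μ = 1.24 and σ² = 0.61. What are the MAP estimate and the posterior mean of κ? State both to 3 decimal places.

MAP: 1.878. Posterior mean: 4.688.

Mode = exp(μ − σ²) = exp(0.63) = 1.878.
Mean = exp(μ + σ²/2) = exp(1.545) = 4.688.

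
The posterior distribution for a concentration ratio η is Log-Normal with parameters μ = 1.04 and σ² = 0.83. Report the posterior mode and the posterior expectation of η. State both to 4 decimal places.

MAP = 1.2337, posterior mean = 4.2845

Mode = exp(μ − σ²) = exp(0.21) = 1.2337.
Mean = exp(μ + σ²/2) = exp(1.455) = 4.2845.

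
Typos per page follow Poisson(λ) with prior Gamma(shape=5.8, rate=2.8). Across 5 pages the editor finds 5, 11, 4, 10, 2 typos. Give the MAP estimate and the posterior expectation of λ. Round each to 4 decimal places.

MAP = 4.7179, posterior mean = 4.8462

Σ counts = 32. Posterior: Gamma(shape = 5.8+32 = 37.8, rate = 2.8+5 = 7.8).
Mode = (α−1)/β = 36.8/7.8 = 4.7179.
Mean = α/β = 37.8/7.8 = 4.8462.
Mean > mode: the posterior has a right tail.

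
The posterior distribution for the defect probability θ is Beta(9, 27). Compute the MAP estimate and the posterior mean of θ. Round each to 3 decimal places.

MAP: 0.235. Posterior mean: 0.250.

Mode = (9−1)/(9+27−2) = 8/34 = 0.235.
Mean = 9/(9+27) = 9/36 = 0.250.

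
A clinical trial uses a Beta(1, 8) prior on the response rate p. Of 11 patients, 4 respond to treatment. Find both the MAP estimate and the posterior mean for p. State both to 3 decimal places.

MAP = 0.222; posterior mean = 0.250

Posterior: Beta(1+4, 8+7) = Beta(5, 15).
Mode = (5−1)/(5+15−2) = 4/18 = 0.222.
Mean = 5/(5+15) = 5/20 = 0.250.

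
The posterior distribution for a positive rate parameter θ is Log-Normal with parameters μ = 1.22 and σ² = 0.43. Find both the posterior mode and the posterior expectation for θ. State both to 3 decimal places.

Mode = exp(μ − σ²) = exp(0.79) = 2.203.
Mean = exp(μ + σ²/2) = exp(1.435) = 4.200.
The posterior is right-skewed, so the mean exceeds the mode.

MAP = 2.203, posterior mean = 4.200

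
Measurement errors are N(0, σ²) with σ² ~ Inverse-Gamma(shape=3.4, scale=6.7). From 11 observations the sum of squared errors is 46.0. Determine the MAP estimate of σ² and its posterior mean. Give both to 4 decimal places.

MAP estimate = 3.0000, posterior mean = 3.7595

Posterior: Inverse-Gamma(shape = 3.4+11/2 = 8.9, scale = 6.7+46.0/2 = 29.7).
Mode = β/(α+1) = 29.7/9.9 = 3.0000.
Mean = β/(α−1) = 29.7/7.9 = 3.7595.
Right-skewed posterior ⇒ mode < mean.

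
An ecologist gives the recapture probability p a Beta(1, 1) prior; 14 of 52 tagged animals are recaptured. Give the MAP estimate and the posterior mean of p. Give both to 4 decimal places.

Posterior: Beta(1+14, 1+38) = Beta(15, 39).
Mode = (15−1)/(15+39−2) = 14/52 = 0.2692.
Mean = 15/(15+39) = 15/54 = 0.2778.

MAP = 0.2692; posterior mean = 0.2778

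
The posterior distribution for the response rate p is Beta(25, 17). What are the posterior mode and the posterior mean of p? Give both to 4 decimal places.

posterior mode = 0.6000, posterior mean = 0.5952

Mode = (25−1)/(25+17−2) = 24/40 = 0.6000.
Mean = 25/(25+17) = 25/42 = 0.5952.
The mean is pulled below the mode by the posterior's left skew.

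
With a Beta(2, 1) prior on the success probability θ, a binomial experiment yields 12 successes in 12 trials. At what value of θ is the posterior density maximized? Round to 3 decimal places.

1.000

Posterior: Beta(2+12, 1+0) = Beta(14, 1).
Since β = 1 ≤ 1 and α > 1, the Beta density is monotone increasing on [0,1]; the mode is at 1.
Mean = 14/(14+1) = 0.933.
This is the posterior mode — the MAP estimate.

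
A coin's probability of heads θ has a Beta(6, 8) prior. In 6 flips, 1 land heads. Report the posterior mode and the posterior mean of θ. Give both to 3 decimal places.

MAP: 0.333. Posterior mean: 0.350.

Posterior: Beta(6+1, 8+5) = Beta(7, 13).
Mode = (7−1)/(7+13−2) = 6/18 = 0.333.
Mean = 7/(7+13) = 7/20 = 0.350.
Mean > mode: the posterior has a right tail.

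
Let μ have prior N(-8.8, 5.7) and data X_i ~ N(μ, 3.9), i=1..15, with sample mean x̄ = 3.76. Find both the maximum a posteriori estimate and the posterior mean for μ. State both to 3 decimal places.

Posterior for μ is Normal. Precision-weighted mean: (1/5.7·-8.8 + 15/3.9·3.76) / (1/5.7 + 15/3.9) = 3.212.
A Normal posterior is symmetric, so mode = mean.

MAP: 3.212. Posterior mean: 3.212.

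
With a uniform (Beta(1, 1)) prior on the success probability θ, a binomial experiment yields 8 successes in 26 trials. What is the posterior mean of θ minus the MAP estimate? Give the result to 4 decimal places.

0.0137

Posterior: Beta(1+8, 1+18) = Beta(9, 19).
Mode = (9−1)/(9+19−2) = 8/26 = 0.3077.
With a flat prior the MAP equals the MLE, 8/26.
Mean = 9/(9+19) = 9/28 = 0.3214.
Difference = 0.3214 − 0.3077 = 0.0137.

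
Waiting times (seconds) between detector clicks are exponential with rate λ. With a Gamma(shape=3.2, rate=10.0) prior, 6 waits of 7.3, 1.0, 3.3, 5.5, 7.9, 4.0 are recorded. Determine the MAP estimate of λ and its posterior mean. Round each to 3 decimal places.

Σ times = 29.0. Posterior: Gamma(shape = 3.2+6 = 9.2, rate = 10.0+29.0 = 39.0).
Mode = (α−1)/β = 8.2/39.0 = 0.210.
Mean = α/β = 9.2/39.0 = 0.236.
The mean is pulled above the mode by the posterior's right skew.

λ_MAP = 0.210, E[λ|data] = 0.236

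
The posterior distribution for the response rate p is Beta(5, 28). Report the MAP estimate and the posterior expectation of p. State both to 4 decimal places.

MAP = 0.1290, posterior mean = 0.1515

Mode = (5−1)/(5+28−2) = 4/31 = 0.1290.
Mean = 5/(5+28) = 5/33 = 0.1515.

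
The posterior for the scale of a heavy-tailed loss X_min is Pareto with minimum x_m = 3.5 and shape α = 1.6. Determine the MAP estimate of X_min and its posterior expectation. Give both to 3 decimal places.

The Pareto density is strictly decreasing on [x_m, ∞), so the mode is x_m = 3.500.
Mean = α·x_m/(α−1) = 1.6·3.5/0.6 = 9.333.

MAP = 3.500, posterior mean = 9.333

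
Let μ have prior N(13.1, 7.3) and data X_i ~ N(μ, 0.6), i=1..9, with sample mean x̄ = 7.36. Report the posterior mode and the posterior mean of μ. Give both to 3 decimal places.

Posterior for μ is Normal. Precision-weighted mean: (1/7.3·13.1 + 9/0.6·7.36) / (1/7.3 + 9/0.6) = 7.412.
A Normal posterior is symmetric, so mode = mean.

MAP: 7.412. Posterior mean: 7.412.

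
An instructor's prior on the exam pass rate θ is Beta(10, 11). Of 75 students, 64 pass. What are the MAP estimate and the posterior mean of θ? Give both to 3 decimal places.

θ_MAP = 0.777, E[θ|data] = 0.771

Posterior: Beta(10+64, 11+11) = Beta(74, 22).
Mode = (74−1)/(74+22−2) = 73/94 = 0.777.
Mean = 74/(74+22) = 74/96 = 0.771.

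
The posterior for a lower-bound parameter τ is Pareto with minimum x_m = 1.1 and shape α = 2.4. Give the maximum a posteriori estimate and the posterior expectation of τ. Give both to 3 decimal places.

The Pareto density is strictly decreasing on [x_m, ∞), so the mode is x_m = 1.100.
Mean = α·x_m/(α−1) = 2.4·1.1/1.4 = 1.886.
Mean > mode: the posterior has a right tail.

maximum a posteriori estimate = 1.100, posterior expectation = 1.886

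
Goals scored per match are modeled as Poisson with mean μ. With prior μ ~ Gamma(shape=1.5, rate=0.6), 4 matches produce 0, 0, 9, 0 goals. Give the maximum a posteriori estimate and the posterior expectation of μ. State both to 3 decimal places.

MAP = 2.065; posterior mean = 2.283

Σ counts = 9. Posterior: Gamma(shape = 1.5+9 = 10.5, rate = 0.6+4 = 4.6).
Mode = (α−1)/β = 9.5/4.6 = 2.065.
Mean = α/β = 10.5/4.6 = 2.283.
The mean is pulled above the mode by the posterior's right skew.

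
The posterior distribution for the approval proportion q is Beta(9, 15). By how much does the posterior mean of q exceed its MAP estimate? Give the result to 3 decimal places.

Mode = (9−1)/(9+15−2) = 8/22 = 0.364.
Mean = 9/(9+15) = 9/24 = 0.375.
Difference = 0.375 − 0.364 = 0.011.

0.011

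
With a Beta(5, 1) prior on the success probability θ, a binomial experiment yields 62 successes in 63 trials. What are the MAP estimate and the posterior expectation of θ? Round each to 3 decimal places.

Posterior: Beta(5+62, 1+1) = Beta(67, 2).
Mode = (67−1)/(67+2−2) = 66/67 = 0.985.
Mean = 67/(67+2) = 67/69 = 0.971.
The posterior is left-skewed, so the mode exceeds the mean.

θ_MAP = 0.985, E[θ|data] = 0.971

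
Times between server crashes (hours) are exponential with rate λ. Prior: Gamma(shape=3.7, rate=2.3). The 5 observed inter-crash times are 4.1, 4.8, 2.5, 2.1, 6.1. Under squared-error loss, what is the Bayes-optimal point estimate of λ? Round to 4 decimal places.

0.3973

Σ times = 19.6. Posterior: Gamma(shape = 3.7+5 = 8.7, rate = 2.3+19.6 = 21.9).
Mode = (α−1)/β = 7.7/21.9 = 0.3516.
Mean = α/β = 8.7/21.9 = 0.3973.
Squared-error loss ⇒ the optimal estimator is the posterior mean.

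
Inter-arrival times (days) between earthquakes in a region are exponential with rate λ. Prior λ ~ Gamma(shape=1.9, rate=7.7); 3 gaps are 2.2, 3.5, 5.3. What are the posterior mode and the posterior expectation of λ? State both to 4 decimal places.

posterior mode = 0.2086, posterior expectation = 0.2620

Σ times = 11.0. Posterior: Gamma(shape = 1.9+3 = 4.9, rate = 7.7+11.0 = 18.7).
Mode = (α−1)/β = 3.9/18.7 = 0.2086.
Mean = α/β = 4.9/18.7 = 0.2620.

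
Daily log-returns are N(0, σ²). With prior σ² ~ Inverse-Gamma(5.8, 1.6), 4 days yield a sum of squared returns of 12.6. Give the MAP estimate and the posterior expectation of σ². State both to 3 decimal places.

MAP = 0.898; posterior mean = 1.162

Posterior: Inverse-Gamma(shape = 5.8+4/2 = 7.8, scale = 1.6+12.6/2 = 7.9).
Mode = β/(α+1) = 7.9/8.8 = 0.898.
Mean = β/(α−1) = 7.9/6.8 = 1.162.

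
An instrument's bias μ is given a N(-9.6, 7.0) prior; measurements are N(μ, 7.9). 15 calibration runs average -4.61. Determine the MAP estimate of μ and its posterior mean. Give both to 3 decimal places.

Posterior for μ is Normal. Precision-weighted mean: (1/7.0·-9.6 + 15/7.9·-4.61) / (1/7.0 + 15/7.9) = -4.959.
A Normal posterior is symmetric, so mode = mean.

MAP = -4.959; posterior mean = -4.959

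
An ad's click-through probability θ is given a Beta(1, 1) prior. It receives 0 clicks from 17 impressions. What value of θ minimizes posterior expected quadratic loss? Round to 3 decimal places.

Posterior: Beta(1+0, 1+17) = Beta(1, 18).
Since α = 1 ≤ 1 and β > 1, the Beta density is monotone decreasing on [0,1]; the mode is at 0.
Mean = 1/(1+18) = 0.053.
Quadratic loss ⇒ the optimal estimator is the posterior mean.

0.053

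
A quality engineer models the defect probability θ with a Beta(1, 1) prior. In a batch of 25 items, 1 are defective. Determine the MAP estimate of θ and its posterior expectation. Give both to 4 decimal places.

MAP = 0.0400, posterior mean = 0.0741

Posterior: Beta(1+1, 1+24) = Beta(2, 25).
Mode = (2−1)/(2+25−2) = 1/25 = 0.0400.
With a flat prior the MAP equals the MLE, 1/25.
Mean = 2/(2+25) = 2/27 = 0.0741.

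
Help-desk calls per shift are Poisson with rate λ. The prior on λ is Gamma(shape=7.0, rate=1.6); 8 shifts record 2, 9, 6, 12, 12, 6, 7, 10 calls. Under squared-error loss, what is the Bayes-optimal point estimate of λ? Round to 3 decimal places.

Σ counts = 64. Posterior: Gamma(shape = 7.0+64 = 71.0, rate = 1.6+8 = 9.6).
Mode = (α−1)/β = 70.0/9.6 = 7.292.
Mean = α/β = 71.0/9.6 = 7.396.
Squared-error loss ⇒ the optimal estimator is the posterior mean.

7.396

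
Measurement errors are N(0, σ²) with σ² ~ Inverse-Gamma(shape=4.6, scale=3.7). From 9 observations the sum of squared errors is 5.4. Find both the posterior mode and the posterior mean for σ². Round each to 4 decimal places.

Posterior: Inverse-Gamma(shape = 4.6+9/2 = 9.1, scale = 3.7+5.4/2 = 6.4).
Mode = β/(α+1) = 6.4/10.1 = 0.6337.
Mean = β/(α−1) = 6.4/8.1 = 0.7901.

σ²_MAP = 0.6337, E[σ²|data] = 0.7901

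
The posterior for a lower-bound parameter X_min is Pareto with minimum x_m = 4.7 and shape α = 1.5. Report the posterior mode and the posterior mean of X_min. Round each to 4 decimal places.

The Pareto density is strictly decreasing on [x_m, ∞), so the mode is x_m = 4.7000.
Mean = α·x_m/(α−1) = 1.5·4.7/0.5 = 14.1000.

MAP = 4.7000, posterior mean = 14.1000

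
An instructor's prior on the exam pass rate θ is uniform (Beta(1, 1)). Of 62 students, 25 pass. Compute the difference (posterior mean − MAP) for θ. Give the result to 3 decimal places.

Posterior: Beta(1+25, 1+37) = Beta(26, 38).
Mode = (26−1)/(26+38−2) = 25/62 = 0.403.
With a flat prior the MAP equals the MLE, 25/62.
Mean = 26/(26+38) = 26/64 = 0.406.
Difference = 0.406 − 0.403 = 0.003.

0.003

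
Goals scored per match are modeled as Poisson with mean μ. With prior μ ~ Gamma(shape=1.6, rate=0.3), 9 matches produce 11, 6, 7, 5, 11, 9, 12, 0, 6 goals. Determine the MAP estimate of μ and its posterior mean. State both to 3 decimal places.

Σ counts = 67. Posterior: Gamma(shape = 1.6+67 = 68.6, rate = 0.3+9 = 9.3).
Mode = (α−1)/β = 67.6/9.3 = 7.269.
Mean = α/β = 68.6/9.3 = 7.376.

MAP = 7.269; posterior mean = 7.376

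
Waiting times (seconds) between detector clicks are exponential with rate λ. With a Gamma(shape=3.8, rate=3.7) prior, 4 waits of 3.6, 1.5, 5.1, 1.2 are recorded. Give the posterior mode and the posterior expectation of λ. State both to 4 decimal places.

MAP = 0.4503, posterior mean = 0.5166

Σ times = 11.4. Posterior: Gamma(shape = 3.8+4 = 7.8, rate = 3.7+11.4 = 15.1).
Mode = (α−1)/β = 6.8/15.1 = 0.4503.
Mean = α/β = 7.8/15.1 = 0.5166.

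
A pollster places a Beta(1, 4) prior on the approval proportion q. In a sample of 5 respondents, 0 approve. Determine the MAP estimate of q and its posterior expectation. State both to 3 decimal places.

MAP = 0.000; posterior mean = 0.100

Posterior: Beta(1+0, 4+5) = Beta(1, 9).
Since α = 1 ≤ 1 and β > 1, the Beta density is monotone decreasing on [0,1]; the mode is at 0.
Mean = 1/(1+9) = 0.100.
Right-skewed posterior ⇒ mode < mean.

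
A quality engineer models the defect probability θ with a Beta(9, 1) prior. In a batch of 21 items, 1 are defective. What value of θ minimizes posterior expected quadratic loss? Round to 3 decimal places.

0.323

Posterior: Beta(9+1, 1+20) = Beta(10, 21).
Mode = (10−1)/(10+21−2) = 9/29 = 0.310.
Mean = 10/(10+21) = 10/31 = 0.323.
Quadratic loss ⇒ the optimal estimator is the posterior mean.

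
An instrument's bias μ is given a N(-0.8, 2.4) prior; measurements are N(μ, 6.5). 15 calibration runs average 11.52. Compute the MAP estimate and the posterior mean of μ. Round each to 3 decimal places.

Posterior for μ is Normal. Precision-weighted mean: (1/2.4·-0.8 + 15/6.5·11.52) / (1/2.4 + 15/6.5) = 9.636.
A Normal posterior is symmetric, so mode = mean.

MAP: 9.636. Posterior mean: 9.636.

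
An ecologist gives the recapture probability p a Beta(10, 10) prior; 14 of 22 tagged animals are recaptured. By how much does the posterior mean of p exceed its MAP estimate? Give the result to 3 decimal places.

-0.004

Posterior: Beta(10+14, 10+8) = Beta(24, 18).
Mode = (24−1)/(24+18−2) = 23/40 = 0.575.
Mean = 24/(24+18) = 24/42 = 0.571.
Difference = 0.571 − 0.575 = -0.004.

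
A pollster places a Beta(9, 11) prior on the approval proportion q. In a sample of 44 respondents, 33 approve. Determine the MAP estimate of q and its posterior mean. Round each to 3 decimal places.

MAP: 0.661. Posterior mean: 0.656.

Posterior: Beta(9+33, 11+11) = Beta(42, 22).
Mode = (42−1)/(42+22−2) = 41/62 = 0.661.
Mean = 42/(42+22) = 42/64 = 0.656.
Mode > mean: the posterior has a left tail.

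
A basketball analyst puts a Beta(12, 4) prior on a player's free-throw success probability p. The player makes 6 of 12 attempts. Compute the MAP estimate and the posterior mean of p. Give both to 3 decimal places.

p_MAP = 0.654, E[p|data] = 0.643

Posterior: Beta(12+6, 4+6) = Beta(18, 10).
Mode = (18−1)/(18+10−2) = 17/26 = 0.654.
Mean = 18/(18+10) = 18/28 = 0.643.
Mode > mean: the posterior has a left tail.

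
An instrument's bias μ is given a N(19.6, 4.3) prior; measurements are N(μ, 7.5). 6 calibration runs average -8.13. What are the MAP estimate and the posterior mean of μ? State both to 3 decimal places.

Posterior for μ is Normal. Precision-weighted mean: (1/4.3·19.6 + 6/7.5·-8.13) / (1/4.3 + 6/7.5) = -1.885.
A Normal posterior is symmetric, so mode = mean.

MAP estimate = -1.885, posterior mean = -1.885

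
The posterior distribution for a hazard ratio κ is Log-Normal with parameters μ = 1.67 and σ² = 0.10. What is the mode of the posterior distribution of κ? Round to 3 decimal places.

Mode = exp(μ − σ²) = exp(1.57) = 4.807.
Mean = exp(μ + σ²/2) = exp(1.720) = 5.585.
This is the posterior mode — the MAP estimate.

4.807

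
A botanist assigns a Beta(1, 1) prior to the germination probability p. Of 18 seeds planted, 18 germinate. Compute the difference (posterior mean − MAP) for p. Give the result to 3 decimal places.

-0.050

Posterior: Beta(1+18, 1+0) = Beta(19, 1).
Since β = 1 ≤ 1 and α > 1, the Beta density is monotone increasing on [0,1]; the mode is at 1.
Mean = 19/(19+1) = 0.950.
Difference = 0.950 − 1.000 = -0.050.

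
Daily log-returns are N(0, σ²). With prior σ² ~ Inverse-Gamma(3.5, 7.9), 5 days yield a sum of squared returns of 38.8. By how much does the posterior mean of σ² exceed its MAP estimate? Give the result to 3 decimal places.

1.560

Posterior: Inverse-Gamma(shape = 3.5+5/2 = 6.0, scale = 7.9+38.8/2 = 27.3).
Mode = β/(α+1) = 27.3/7.0 = 3.900.
Mean = β/(α−1) = 27.3/5.0 = 5.460.
Difference = 5.460 − 3.900 = 1.560.
Right-skewed posterior ⇒ mode < mean.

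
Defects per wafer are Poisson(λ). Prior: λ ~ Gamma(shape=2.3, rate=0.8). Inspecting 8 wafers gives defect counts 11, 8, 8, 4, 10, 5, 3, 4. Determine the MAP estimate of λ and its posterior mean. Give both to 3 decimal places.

MAP = 6.170, posterior mean = 6.284

Σ counts = 53. Posterior: Gamma(shape = 2.3+53 = 55.3, rate = 0.8+8 = 8.8).
Mode = (α−1)/β = 54.3/8.8 = 6.170.
Mean = α/β = 55.3/8.8 = 6.284.
The mean is pulled above the mode by the posterior's right skew.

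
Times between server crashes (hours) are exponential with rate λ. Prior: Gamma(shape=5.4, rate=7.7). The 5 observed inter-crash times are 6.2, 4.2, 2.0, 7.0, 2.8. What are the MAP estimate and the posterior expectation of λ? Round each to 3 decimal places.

MAP: 0.314. Posterior mean: 0.348.

Σ times = 22.2. Posterior: Gamma(shape = 5.4+5 = 10.4, rate = 7.7+22.2 = 29.9).
Mode = (α−1)/β = 9.4/29.9 = 0.314.
Mean = α/β = 10.4/29.9 = 0.348.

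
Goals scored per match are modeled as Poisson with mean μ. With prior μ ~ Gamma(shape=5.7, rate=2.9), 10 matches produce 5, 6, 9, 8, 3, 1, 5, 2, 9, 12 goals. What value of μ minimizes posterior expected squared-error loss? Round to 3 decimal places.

Σ counts = 60. Posterior: Gamma(shape = 5.7+60 = 65.7, rate = 2.9+10 = 12.9).
Mode = (α−1)/β = 64.7/12.9 = 5.016.
Mean = α/β = 65.7/12.9 = 5.093.
Squared-error loss ⇒ the optimal estimator is the posterior mean.

5.093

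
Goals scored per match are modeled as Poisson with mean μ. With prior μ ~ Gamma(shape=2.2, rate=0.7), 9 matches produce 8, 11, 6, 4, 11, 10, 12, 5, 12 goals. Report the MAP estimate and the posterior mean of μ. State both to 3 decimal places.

Σ counts = 79. Posterior: Gamma(shape = 2.2+79 = 81.2, rate = 0.7+9 = 9.7).
Mode = (α−1)/β = 80.2/9.7 = 8.268.
Mean = α/β = 81.2/9.7 = 8.371.

MAP estimate = 8.268, posterior mean = 8.371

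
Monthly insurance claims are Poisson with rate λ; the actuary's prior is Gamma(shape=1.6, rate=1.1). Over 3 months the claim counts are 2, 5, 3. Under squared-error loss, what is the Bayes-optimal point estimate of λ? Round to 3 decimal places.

2.829

Σ counts = 10. Posterior: Gamma(shape = 1.6+10 = 11.6, rate = 1.1+3 = 4.1).
Mode = (α−1)/β = 10.6/4.1 = 2.585.
Mean = α/β = 11.6/4.1 = 2.829.
Squared-error loss ⇒ the optimal estimator is the posterior mean.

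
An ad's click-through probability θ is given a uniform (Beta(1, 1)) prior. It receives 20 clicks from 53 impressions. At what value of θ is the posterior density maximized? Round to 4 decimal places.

Posterior: Beta(1+20, 1+33) = Beta(21, 34).
Mode = (21−1)/(21+34−2) = 20/53 = 0.3774.
With a flat prior the MAP equals the MLE, 20/53.
Mean = 21/(21+34) = 21/55 = 0.3818.
This is the posterior mode — the MAP estimate.

0.3774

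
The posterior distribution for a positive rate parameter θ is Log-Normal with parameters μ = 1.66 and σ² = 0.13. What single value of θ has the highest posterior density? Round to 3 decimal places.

4.618

Mode = exp(μ − σ²) = exp(1.53) = 4.618.
Mean = exp(μ + σ²/2) = exp(1.725) = 5.613.
This is the posterior mode — the MAP estimate.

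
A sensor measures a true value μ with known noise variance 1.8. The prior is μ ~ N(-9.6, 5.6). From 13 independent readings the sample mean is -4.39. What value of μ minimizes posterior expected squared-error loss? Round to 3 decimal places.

-4.516

Posterior for μ is Normal. Precision-weighted mean: (1/5.6·-9.6 + 13/1.8·-4.39) / (1/5.6 + 13/1.8) = -4.516.
A Normal posterior is symmetric, so mode = mean.
Squared-error loss ⇒ the optimal estimator is the posterior mean.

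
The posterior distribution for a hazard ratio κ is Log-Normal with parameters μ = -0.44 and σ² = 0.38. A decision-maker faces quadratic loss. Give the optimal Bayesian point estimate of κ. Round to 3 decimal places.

Mode = exp(μ − σ²) = exp(-0.82) = 0.440.
Mean = exp(μ + σ²/2) = exp(-0.250) = 0.779.
Quadratic loss ⇒ the optimal estimator is the posterior mean.

0.779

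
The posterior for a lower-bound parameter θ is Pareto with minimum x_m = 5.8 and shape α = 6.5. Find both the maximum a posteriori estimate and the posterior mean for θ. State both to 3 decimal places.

The Pareto density is strictly decreasing on [x_m, ∞), so the mode is x_m = 5.800.
Mean = α·x_m/(α−1) = 6.5·5.8/5.5 = 6.855.
Mean > mode: the posterior has a right tail.

maximum a posteriori estimate = 5.800, posterior mean = 6.855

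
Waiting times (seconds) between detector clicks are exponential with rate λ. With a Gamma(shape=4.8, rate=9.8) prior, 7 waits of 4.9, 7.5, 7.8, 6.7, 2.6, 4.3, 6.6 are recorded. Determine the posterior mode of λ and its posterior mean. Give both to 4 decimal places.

Σ times = 40.4. Posterior: Gamma(shape = 4.8+7 = 11.8, rate = 9.8+40.4 = 50.2).
Mode = (α−1)/β = 10.8/50.2 = 0.2151.
Mean = α/β = 11.8/50.2 = 0.2351.

MAP = 0.2151, posterior mean = 0.2351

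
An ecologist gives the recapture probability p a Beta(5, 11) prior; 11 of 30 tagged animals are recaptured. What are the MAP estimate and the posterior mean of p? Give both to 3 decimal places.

MAP = 0.341; posterior mean = 0.348

Posterior: Beta(5+11, 11+19) = Beta(16, 30).
Mode = (16−1)/(16+30−2) = 15/44 = 0.341.
Mean = 16/(16+30) = 16/46 = 0.348.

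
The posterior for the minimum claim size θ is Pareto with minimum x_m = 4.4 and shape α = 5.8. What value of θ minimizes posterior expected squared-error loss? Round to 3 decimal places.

5.317

The Pareto density is strictly decreasing on [x_m, ∞), so the mode is x_m = 4.400.
Mean = α·x_m/(α−1) = 5.8·4.4/4.8 = 5.317.
Squared-error loss ⇒ the optimal estimator is the posterior mean.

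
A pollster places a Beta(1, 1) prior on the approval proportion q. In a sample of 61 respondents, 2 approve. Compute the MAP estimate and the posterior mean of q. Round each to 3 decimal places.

MAP: 0.033. Posterior mean: 0.048.

Posterior: Beta(1+2, 1+59) = Beta(3, 60).
Mode = (3−1)/(3+60−2) = 2/61 = 0.033.
With a flat prior the MAP equals the MLE, 2/61.
Mean = 3/(3+60) = 3/63 = 0.048.
The mean is pulled above the mode by the posterior's right skew.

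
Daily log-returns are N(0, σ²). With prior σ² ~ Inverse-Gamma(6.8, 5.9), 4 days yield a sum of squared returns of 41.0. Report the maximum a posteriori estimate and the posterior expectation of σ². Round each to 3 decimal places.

Posterior: Inverse-Gamma(shape = 6.8+4/2 = 8.8, scale = 5.9+41.0/2 = 26.4).
Mode = β/(α+1) = 26.4/9.8 = 2.694.
Mean = β/(α−1) = 26.4/7.8 = 3.385.

σ²_MAP = 2.694, E[σ²|data] = 3.385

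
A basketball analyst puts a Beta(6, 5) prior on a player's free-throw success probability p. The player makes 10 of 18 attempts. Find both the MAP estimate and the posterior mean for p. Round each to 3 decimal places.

MAP = 0.556, posterior mean = 0.552

Posterior: Beta(6+10, 5+8) = Beta(16, 13).
Mode = (16−1)/(16+13−2) = 15/27 = 0.556.
Mean = 16/(16+13) = 16/29 = 0.552.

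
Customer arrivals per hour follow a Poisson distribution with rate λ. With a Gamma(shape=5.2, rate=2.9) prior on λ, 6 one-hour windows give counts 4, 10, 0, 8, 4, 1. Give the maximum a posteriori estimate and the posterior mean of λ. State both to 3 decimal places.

Σ counts = 27. Posterior: Gamma(shape = 5.2+27 = 32.2, rate = 2.9+6 = 8.9).
Mode = (α−1)/β = 31.2/8.9 = 3.506.
Mean = α/β = 32.2/8.9 = 3.618.

MAP: 3.506. Posterior mean: 3.618.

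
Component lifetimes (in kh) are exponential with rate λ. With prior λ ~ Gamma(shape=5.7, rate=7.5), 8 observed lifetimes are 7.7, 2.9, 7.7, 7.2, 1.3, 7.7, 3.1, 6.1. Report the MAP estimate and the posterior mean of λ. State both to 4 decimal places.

Σ times = 43.7. Posterior: Gamma(shape = 5.7+8 = 13.7, rate = 7.5+43.7 = 51.2).
Mode = (α−1)/β = 12.7/51.2 = 0.2480.
Mean = α/β = 13.7/51.2 = 0.2676.

MAP: 0.2480. Posterior mean: 0.2676.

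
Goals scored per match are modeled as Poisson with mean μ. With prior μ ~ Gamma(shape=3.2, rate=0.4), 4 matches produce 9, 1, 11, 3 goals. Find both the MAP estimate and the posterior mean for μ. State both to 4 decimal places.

Σ counts = 24. Posterior: Gamma(shape = 3.2+24 = 27.2, rate = 0.4+4 = 4.4).
Mode = (α−1)/β = 26.2/4.4 = 5.9545.
Mean = α/β = 27.2/4.4 = 6.1818.

μ_MAP = 5.9545, E[μ|data] = 6.1818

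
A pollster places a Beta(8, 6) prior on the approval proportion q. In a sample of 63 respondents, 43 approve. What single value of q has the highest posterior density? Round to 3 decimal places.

0.667

Posterior: Beta(8+43, 6+20) = Beta(51, 26).
Mode = (51−1)/(51+26−2) = 50/75 = 0.667.
Mean = 51/(51+26) = 51/77 = 0.662.
This is the posterior mode — the MAP estimate.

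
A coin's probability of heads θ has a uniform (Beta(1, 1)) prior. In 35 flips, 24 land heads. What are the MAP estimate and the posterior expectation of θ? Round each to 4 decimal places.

MAP estimate = 0.6857, posterior expectation = 0.6757

Posterior: Beta(1+24, 1+11) = Beta(25, 12).
Mode = (25−1)/(25+12−2) = 24/35 = 0.6857.
With a flat prior the MAP equals the MLE, 24/35.
Mean = 25/(25+12) = 25/37 = 0.6757.
Left-skewed posterior ⇒ mean < mode.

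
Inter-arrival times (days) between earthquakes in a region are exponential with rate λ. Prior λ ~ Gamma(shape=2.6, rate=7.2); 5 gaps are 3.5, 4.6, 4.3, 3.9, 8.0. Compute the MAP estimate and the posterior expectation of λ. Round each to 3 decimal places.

Σ times = 24.3. Posterior: Gamma(shape = 2.6+5 = 7.6, rate = 7.2+24.3 = 31.5).
Mode = (α−1)/β = 6.6/31.5 = 0.210.
Mean = α/β = 7.6/31.5 = 0.241.

MAP = 0.210, posterior mean = 0.241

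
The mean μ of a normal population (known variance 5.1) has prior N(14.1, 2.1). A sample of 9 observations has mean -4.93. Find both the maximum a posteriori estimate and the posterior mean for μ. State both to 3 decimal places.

Posterior for μ is Normal. Precision-weighted mean: (1/2.1·14.1 + 9/5.1·-4.93) / (1/2.1 + 9/5.1) = -0.886.
A Normal posterior is symmetric, so mode = mean.

MAP = -0.886, posterior mean = -0.886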